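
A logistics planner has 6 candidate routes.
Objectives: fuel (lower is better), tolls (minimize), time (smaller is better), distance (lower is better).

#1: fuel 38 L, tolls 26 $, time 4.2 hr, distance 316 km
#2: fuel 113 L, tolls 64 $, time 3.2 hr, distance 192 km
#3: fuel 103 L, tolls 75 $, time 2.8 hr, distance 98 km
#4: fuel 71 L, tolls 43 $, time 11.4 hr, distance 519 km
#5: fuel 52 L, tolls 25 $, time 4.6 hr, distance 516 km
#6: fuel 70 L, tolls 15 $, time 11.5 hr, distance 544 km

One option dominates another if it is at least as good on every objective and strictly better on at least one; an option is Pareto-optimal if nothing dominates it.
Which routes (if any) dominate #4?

#1, #5

#1: fuel 38≤71, tolls 26≤43, time 4.2≤11.4, distance 316≤519 — dominates #4.
#5: fuel 52≤71, tolls 25≤43, time 4.6≤11.4, distance 516≤519 — dominates #4.
Others (#2, #3, #6) are each worse than #4 on at least one objective.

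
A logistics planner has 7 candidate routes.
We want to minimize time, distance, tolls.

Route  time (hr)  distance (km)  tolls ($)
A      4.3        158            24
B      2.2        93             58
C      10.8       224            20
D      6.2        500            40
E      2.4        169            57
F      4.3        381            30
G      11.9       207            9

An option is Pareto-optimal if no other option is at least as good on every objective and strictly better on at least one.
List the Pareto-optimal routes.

A: not dominated.
B: not dominated (best time).
C: not dominated.
D: dominated by A (time 4.3≤6.2, distance 158≤500, tolls 24≤40).
E: not dominated.
F: dominated by A (time 4.3≤4.3, distance 158≤381, tolls 24≤30).
G: not dominated (best tolls).

A, B, C, E, G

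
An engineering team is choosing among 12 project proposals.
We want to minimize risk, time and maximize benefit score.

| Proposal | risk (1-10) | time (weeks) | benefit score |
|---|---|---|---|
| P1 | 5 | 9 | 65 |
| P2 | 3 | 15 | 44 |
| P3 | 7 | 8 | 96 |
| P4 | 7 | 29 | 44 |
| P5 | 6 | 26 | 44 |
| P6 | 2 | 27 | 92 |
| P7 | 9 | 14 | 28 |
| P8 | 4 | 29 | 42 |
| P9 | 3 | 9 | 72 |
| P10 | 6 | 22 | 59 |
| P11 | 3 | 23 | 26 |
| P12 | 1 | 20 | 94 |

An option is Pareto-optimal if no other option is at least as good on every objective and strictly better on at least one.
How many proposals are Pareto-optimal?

P1: dominated by P9 (risk 3≤5, time 9≤9, benefit score 72≥65).
P2: dominated by P9 (risk 3≤3, time 9≤15, benefit score 72≥44).
P3: not dominated (best time).
P4: dominated by P1 (risk 5≤7, time 9≤29, benefit score 65≥44).
P5: dominated by P1 (risk 5≤6, time 9≤26, benefit score 65≥44).
P6: dominated by P12 (risk 1≤2, time 20≤27, benefit score 94≥92).
P7: dominated by P1 (risk 5≤9, time 9≤14, benefit score 65≥28).
P8: dominated by P2 (risk 3≤4, time 15≤29, benefit score 44≥42).
P9: not dominated.
P10: dominated by P1 (risk 5≤6, time 9≤22, benefit score 65≥59).
P11: dominated by P2 (risk 3≤3, time 15≤23, benefit score 44≥26).
P12: not dominated (best risk).
Pareto-optimal: P3, P9, P12 → 3.

3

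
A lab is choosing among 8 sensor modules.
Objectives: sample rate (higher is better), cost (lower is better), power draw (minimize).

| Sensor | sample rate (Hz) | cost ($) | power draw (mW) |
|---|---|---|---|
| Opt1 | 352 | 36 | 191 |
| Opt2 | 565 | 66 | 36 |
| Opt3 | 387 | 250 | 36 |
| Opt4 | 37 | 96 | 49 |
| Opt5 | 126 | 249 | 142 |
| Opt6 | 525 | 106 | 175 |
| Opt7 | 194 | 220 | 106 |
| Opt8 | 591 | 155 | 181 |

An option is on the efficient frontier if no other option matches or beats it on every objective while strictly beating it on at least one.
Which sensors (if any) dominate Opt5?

Opt2: sample rate 565≥126, cost 66≤249, power draw 36≤142 — dominates Opt5.
Opt7: sample rate 194≥126, cost 220≤249, power draw 106≤142 — dominates Opt5.
Others (Opt1, Opt3, Opt4, Opt6, Opt8) are each worse than Opt5 on at least one objective.

Opt2, Opt7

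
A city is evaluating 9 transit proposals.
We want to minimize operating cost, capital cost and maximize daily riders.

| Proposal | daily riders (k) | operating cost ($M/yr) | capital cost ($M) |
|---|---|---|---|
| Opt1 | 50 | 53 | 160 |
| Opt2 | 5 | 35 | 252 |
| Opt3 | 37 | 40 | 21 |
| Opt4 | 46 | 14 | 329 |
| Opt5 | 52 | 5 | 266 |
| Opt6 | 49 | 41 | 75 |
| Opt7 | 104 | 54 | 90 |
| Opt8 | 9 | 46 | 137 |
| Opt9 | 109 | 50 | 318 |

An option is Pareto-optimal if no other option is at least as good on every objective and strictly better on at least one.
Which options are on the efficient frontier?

Opt1: not dominated.
Opt2: not dominated.
Opt3: not dominated (best capital cost).
Opt4: dominated by Opt5 (daily riders 52≥46, operating cost 5≤14, capital cost 266≤329).
Opt5: not dominated (best operating cost).
Opt6: not dominated.
Opt7: not dominated.
Opt8: dominated by Opt3 (daily riders 37≥9, operating cost 40≤46, capital cost 21≤137).
Opt9: not dominated (best daily riders).

Opt1, Opt2, Opt3, Opt5, Opt6, Opt7, Opt9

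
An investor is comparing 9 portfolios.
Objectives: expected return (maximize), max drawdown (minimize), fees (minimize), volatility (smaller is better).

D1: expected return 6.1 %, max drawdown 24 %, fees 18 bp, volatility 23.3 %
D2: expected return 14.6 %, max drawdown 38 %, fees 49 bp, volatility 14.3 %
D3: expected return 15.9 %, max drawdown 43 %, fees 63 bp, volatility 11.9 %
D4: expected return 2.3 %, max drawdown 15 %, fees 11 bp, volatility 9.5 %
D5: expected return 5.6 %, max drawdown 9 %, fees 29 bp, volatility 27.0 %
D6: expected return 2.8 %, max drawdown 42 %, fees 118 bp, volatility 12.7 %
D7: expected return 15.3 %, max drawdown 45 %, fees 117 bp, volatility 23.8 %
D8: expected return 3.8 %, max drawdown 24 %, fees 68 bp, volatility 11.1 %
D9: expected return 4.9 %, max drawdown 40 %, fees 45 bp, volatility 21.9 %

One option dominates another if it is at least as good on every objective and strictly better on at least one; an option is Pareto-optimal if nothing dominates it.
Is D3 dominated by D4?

No

D4 vs D3: D4 is worse on expected return (2.3 vs 15.9), so it does not dominate D3.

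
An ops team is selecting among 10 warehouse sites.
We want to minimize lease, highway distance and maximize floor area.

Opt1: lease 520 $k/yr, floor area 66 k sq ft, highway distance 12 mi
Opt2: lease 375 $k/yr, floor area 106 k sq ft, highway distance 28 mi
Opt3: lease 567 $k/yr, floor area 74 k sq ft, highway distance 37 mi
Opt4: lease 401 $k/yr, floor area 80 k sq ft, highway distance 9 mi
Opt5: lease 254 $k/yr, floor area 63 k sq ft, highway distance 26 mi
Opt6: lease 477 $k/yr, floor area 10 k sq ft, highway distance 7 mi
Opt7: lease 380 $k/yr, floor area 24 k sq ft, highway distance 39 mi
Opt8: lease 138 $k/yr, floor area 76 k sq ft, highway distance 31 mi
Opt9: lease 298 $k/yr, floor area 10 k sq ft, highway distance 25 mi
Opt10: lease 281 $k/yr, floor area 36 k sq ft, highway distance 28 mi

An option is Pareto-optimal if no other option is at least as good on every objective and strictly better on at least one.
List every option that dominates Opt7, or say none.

Opt2, Opt5, Opt8, Opt10

Opt2: lease 375≤380, floor area 106≥24, highway distance 28≤39 — dominates Opt7.
Opt5: lease 254≤380, floor area 63≥24, highway distance 26≤39 — dominates Opt7.
Opt8: lease 138≤380, floor area 76≥24, highway distance 31≤39 — dominates Opt7.
Opt10: lease 281≤380, floor area 36≥24, highway distance 28≤39 — dominates Opt7.
Others (Opt1, Opt3, Opt4, Opt6, Opt9) are each worse than Opt7 on at least one objective.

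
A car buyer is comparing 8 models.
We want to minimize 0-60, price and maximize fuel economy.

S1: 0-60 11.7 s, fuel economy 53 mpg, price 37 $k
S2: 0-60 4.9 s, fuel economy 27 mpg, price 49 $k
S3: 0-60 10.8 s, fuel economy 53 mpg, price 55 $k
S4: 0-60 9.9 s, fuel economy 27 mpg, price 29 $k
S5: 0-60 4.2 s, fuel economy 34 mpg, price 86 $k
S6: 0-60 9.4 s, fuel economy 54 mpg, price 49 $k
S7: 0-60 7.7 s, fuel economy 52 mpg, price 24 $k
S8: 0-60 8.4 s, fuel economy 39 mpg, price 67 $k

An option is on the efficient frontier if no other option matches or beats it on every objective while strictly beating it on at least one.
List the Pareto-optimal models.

S1: not dominated.
S2: not dominated.
S3: dominated by S6 (0-60 9.4≤10.8, fuel economy 54≥53, price 49≤55).
S4: dominated by S7 (0-60 7.7≤9.9, fuel economy 52≥27, price 24≤29).
S5: not dominated (best 0-60).
S6: not dominated (best fuel economy).
S7: not dominated (best price).
S8: dominated by S7 (0-60 7.7≤8.4, fuel economy 52≥39, price 24≤67).

S1, S2, S5, S6, S7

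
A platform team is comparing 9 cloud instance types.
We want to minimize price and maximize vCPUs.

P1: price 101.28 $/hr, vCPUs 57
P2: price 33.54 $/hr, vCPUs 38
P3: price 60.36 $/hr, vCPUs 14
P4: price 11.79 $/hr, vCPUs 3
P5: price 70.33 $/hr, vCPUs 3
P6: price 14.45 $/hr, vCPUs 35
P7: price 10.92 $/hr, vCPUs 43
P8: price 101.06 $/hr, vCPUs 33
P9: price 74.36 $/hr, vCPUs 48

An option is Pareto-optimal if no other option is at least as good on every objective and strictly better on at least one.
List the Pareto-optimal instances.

P1, P7, P9

P1: not dominated (best vCPUs).
P2: dominated by P7 (price 10.92≤33.54, vCPUs 43≥38).
P3: dominated by P2 (price 33.54≤60.36, vCPUs 38≥14).
P4: dominated by P7 (price 10.92≤11.79, vCPUs 43≥3).
P5: dominated by P2 (price 33.54≤70.33, vCPUs 38≥3).
P6: dominated by P7 (price 10.92≤14.45, vCPUs 43≥35).
P7: not dominated (best price).
P8: dominated by P2 (price 33.54≤101.06, vCPUs 38≥33).
P9: not dominated.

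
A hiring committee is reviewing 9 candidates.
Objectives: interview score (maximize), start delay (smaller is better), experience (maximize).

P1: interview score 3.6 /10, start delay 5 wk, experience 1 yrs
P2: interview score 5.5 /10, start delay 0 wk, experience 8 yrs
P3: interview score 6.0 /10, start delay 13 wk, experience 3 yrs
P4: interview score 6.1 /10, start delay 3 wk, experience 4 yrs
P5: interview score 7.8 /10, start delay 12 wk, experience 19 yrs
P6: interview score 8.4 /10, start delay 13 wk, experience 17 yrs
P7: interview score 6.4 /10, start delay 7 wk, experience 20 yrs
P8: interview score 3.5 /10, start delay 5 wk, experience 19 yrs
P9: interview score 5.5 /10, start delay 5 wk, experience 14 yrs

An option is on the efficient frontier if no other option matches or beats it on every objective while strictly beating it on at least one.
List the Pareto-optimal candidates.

P2, P4, P5, P6, P7, P8, P9

P1: dominated by P2 (interview score 5.5≥3.6, start delay 0≤5, experience 8≥1).
P2: not dominated (best start delay).
P3: dominated by P4 (interview score 6.1≥6.0, start delay 3≤13, experience 4≥3).
P4: not dominated.
P5: not dominated.
P6: not dominated (best interview score).
P7: not dominated (best experience).
P8: not dominated.
P9: not dominated.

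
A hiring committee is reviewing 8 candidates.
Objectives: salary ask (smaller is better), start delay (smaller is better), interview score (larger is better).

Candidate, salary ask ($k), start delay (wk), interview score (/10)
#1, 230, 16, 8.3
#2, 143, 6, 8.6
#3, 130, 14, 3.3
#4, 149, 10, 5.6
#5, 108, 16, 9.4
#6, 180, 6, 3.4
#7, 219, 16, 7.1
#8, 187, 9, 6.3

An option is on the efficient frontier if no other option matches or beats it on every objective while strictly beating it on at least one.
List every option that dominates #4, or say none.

#2

#2: salary ask 143≤149, start delay 6≤10, interview score 8.6≥5.6 — dominates #4.
Others (#1, #3, #5, #6, #7, #8) are each worse than #4 on at least one objective.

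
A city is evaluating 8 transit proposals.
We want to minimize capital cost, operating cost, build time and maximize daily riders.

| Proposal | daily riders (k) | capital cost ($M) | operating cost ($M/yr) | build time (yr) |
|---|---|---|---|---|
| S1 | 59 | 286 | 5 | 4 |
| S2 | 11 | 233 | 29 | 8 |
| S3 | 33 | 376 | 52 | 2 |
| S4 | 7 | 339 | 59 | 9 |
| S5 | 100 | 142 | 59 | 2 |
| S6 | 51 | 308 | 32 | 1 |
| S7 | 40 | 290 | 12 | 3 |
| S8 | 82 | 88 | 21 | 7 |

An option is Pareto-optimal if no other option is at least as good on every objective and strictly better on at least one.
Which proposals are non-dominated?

S1: not dominated (best operating cost).
S2: dominated by S8 (daily riders 82≥11, capital cost 88≤233, operating cost 21≤29, build time 7≤8).
S3: dominated by S6 (daily riders 51≥33, capital cost 308≤376, operating cost 32≤52, build time 1≤2).
S4: dominated by S1 (daily riders 59≥7, capital cost 286≤339, operating cost 5≤59, build time 4≤9).
S5: not dominated (best daily riders).
S6: not dominated (best build time).
S7: not dominated.
S8: not dominated (best capital cost).

S1, S5, S6, S7, S8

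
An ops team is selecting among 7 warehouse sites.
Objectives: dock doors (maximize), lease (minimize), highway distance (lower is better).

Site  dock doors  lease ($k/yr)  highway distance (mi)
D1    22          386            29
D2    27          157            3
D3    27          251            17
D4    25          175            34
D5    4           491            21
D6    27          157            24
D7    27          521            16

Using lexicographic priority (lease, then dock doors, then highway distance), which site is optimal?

First minimize lease: best is 157, kept {D2, D6}.
Then maximize dock doors: best is 27, kept {D2, D6}.
Then minimize highway distance: best is 3, kept {D2}.

D2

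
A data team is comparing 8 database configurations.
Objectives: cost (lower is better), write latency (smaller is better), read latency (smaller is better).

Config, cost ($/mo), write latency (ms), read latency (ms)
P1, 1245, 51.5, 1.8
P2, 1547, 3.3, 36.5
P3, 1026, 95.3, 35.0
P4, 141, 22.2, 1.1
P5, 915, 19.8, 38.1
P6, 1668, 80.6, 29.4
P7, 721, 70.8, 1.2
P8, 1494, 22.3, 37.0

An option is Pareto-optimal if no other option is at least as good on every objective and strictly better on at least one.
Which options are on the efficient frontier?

P2, P4, P5

P1: dominated by P4 (cost 141≤1245, write latency 22.2≤51.5, read latency 1.1≤1.8).
P2: not dominated (best write latency).
P3: dominated by P4 (cost 141≤1026, write latency 22.2≤95.3, read latency 1.1≤35.0).
P4: not dominated (best cost).
P5: not dominated.
P6: dominated by P1 (cost 1245≤1668, write latency 51.5≤80.6, read latency 1.8≤29.4).
P7: dominated by P4 (cost 141≤721, write latency 22.2≤70.8, read latency 1.1≤1.2).
P8: dominated by P4 (cost 141≤1494, write latency 22.2≤22.3, read latency 1.1≤37.0).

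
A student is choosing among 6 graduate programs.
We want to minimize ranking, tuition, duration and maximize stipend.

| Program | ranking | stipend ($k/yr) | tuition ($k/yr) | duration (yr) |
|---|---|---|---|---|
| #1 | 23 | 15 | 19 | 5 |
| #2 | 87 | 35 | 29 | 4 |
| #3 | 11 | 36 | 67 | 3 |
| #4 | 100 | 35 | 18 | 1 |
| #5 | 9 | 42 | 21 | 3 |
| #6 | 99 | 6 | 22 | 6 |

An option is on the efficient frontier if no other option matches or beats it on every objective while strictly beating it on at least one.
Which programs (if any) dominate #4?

#1: worse on stipend (15 vs 35).
#2: worse on tuition (29 vs 18).
#3: worse on tuition (67 vs 18).
#5: worse on tuition (21 vs 18).
#6: worse on stipend (6 vs 35).
No option dominates #4.

none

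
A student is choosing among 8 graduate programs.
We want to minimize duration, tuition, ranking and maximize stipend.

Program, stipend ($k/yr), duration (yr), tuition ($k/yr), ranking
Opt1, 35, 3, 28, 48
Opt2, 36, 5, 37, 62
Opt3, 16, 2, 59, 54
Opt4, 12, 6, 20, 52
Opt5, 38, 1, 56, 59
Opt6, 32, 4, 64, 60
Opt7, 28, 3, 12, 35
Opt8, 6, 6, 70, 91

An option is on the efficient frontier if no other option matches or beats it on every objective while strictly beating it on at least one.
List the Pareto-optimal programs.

Opt1: not dominated.
Opt2: not dominated.
Opt3: not dominated.
Opt4: dominated by Opt7 (stipend 28≥12, duration 3≤6, tuition 12≤20, ranking 35≤52).
Opt5: not dominated (best stipend).
Opt6: dominated by Opt1 (stipend 35≥32, duration 3≤4, tuition 28≤64, ranking 48≤60).
Opt7: not dominated (best tuition).
Opt8: dominated by Opt1 (stipend 35≥6, duration 3≤6, tuition 28≤70, ranking 48≤91).

Opt1, Opt2, Opt3, Opt5, Opt7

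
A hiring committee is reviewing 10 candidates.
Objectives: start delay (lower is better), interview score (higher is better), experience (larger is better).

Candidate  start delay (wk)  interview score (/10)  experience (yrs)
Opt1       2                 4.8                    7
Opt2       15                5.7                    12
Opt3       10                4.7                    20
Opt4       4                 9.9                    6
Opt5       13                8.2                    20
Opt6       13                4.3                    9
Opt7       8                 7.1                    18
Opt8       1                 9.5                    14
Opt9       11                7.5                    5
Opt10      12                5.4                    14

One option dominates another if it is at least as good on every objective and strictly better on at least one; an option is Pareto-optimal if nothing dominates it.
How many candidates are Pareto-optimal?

Opt1: dominated by Opt8 (start delay 1≤2, interview score 9.5≥4.8, experience 14≥7).
Opt2: dominated by Opt5 (start delay 13≤15, interview score 8.2≥5.7, experience 20≥12).
Opt3: not dominated.
Opt4: not dominated (best interview score).
Opt5: not dominated.
Opt6: dominated by Opt3 (start delay 10≤13, interview score 4.7≥4.3, experience 20≥9).
Opt7: not dominated.
Opt8: not dominated (best start delay).
Opt9: dominated by Opt4 (start delay 4≤11, interview score 9.9≥7.5, experience 6≥5).
Opt10: dominated by Opt7 (start delay 8≤12, interview score 7.1≥5.4, experience 18≥14).
Pareto-optimal: Opt3, Opt4, Opt5, Opt7, Opt8 → 5.

5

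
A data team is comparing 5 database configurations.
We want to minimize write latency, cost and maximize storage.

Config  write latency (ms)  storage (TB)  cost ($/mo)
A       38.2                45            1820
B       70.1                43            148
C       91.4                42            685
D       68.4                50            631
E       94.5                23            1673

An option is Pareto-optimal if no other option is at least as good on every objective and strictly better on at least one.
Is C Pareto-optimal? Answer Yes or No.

B vs C: write latency 70.1≤91.4, storage 43≥42, cost 148≤685 — B is at least as good on every objective and strictly better on at least one, so B dominates C.

No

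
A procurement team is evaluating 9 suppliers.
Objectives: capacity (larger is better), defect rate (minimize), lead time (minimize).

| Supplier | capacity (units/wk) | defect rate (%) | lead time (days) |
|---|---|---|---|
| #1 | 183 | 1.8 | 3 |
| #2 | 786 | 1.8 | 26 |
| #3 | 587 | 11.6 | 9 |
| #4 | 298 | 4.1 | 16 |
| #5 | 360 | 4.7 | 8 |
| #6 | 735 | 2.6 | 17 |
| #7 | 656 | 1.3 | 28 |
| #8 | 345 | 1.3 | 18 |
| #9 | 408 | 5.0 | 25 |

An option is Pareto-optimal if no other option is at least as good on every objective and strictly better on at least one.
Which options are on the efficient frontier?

#1: not dominated (best lead time).
#2: not dominated (best capacity).
#3: not dominated.
#4: not dominated.
#5: not dominated.
#6: not dominated.
#7: not dominated.
#8: not dominated.
#9: dominated by #6 (capacity 735≥408, defect rate 2.6≤5.0, lead time 17≤25).

#1, #2, #3, #4, #5, #6, #7, #8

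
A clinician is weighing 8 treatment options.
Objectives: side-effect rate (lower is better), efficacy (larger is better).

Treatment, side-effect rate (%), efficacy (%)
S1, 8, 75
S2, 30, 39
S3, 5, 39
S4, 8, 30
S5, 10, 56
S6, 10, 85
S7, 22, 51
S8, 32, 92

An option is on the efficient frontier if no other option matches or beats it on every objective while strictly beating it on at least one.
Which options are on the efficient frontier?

S1: not dominated.
S2: dominated by S1 (side-effect rate 8≤30, efficacy 75≥39).
S3: not dominated (best side-effect rate).
S4: dominated by S1 (side-effect rate 8≤8, efficacy 75≥30).
S5: dominated by S1 (side-effect rate 8≤10, efficacy 75≥56).
S6: not dominated.
S7: dominated by S1 (side-effect rate 8≤22, efficacy 75≥51).
S8: not dominated (best efficacy).

S1, S3, S6, S8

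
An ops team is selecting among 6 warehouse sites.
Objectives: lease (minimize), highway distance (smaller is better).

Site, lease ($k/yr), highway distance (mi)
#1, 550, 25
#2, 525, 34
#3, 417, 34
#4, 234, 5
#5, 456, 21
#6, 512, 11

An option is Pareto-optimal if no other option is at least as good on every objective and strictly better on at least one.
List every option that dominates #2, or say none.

#3: lease 417≤525, highway distance 34≤34 — dominates #2.
#4: lease 234≤525, highway distance 5≤34 — dominates #2.
#5: lease 456≤525, highway distance 21≤34 — dominates #2.
#6: lease 512≤525, highway distance 11≤34 — dominates #2.
Others (#1) are each worse than #2 on at least one objective.

#3, #4, #5, #6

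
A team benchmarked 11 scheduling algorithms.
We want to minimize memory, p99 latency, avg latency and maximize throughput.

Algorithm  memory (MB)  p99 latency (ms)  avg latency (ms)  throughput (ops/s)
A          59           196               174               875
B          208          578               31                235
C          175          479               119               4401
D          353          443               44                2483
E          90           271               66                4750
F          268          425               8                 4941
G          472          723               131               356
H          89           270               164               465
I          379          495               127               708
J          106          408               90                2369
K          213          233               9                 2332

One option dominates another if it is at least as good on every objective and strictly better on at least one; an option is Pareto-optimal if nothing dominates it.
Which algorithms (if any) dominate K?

A: worse on avg latency (174 vs 9).
B: worse on p99 latency (578 vs 233).
C: worse on p99 latency (479 vs 233).
D: worse on memory (353 vs 213).
E: worse on p99 latency (271 vs 233).
F: worse on memory (268 vs 213).
G: worse on memory (472 vs 213).
H: worse on p99 latency (270 vs 233).
I: worse on memory (379 vs 213).
J: worse on p99 latency (408 vs 233).
No option dominates K.

none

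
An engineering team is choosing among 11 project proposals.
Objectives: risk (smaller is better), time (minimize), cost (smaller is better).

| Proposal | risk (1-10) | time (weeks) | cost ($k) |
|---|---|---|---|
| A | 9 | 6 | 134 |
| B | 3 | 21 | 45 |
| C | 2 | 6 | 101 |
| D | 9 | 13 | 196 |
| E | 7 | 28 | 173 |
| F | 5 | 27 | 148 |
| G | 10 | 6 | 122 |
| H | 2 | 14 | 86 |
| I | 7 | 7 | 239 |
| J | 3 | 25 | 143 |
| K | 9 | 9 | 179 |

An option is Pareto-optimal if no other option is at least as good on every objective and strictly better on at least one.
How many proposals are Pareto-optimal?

A: dominated by C (risk 2≤9, time 6≤6, cost 101≤134).
B: not dominated (best cost).
C: not dominated.
D: dominated by A (risk 9≤9, time 6≤13, cost 134≤196).
E: dominated by B (risk 3≤7, time 21≤28, cost 45≤173).
F: dominated by B (risk 3≤5, time 21≤27, cost 45≤148).
G: dominated by C (risk 2≤10, time 6≤6, cost 101≤122).
H: not dominated.
I: dominated by C (risk 2≤7, time 6≤7, cost 101≤239).
J: dominated by B (risk 3≤3, time 21≤25, cost 45≤143).
K: dominated by A (risk 9≤9, time 6≤9, cost 134≤179).
Pareto-optimal: B, C, H → 3.

3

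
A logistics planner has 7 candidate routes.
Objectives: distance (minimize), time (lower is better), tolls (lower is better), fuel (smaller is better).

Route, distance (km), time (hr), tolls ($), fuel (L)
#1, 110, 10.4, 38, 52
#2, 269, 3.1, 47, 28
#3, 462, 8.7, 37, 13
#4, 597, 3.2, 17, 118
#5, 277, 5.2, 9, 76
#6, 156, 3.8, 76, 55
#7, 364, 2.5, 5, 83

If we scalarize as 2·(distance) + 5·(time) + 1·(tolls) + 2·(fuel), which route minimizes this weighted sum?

#1

#1: 2·110 + 5·10.4 + 1·38 + 2·52 = 414.0
#2: 2·269 + 5·3.1 + 1·47 + 2·28 = 656.5
#3: 2·462 + 5·8.7 + 1·37 + 2·13 = 1030.5
#4: 2·597 + 5·3.2 + 1·17 + 2·118 = 1463.0
#5: 2·277 + 5·5.2 + 1·9 + 2·76 = 741.0
#6: 2·156 + 5·3.8 + 1·76 + 2·55 = 517.0
#7: 2·364 + 5·2.5 + 1·5 + 2·83 = 911.5
Lowest: #1 at 414.0.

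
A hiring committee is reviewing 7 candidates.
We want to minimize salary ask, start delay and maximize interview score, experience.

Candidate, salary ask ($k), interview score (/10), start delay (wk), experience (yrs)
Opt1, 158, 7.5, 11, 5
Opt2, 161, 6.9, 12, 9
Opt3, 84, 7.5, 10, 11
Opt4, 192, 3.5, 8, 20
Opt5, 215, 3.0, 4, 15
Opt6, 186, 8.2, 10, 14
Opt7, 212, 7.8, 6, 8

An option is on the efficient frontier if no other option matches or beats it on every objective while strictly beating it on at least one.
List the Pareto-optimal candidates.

Opt1: dominated by Opt3 (salary ask 84≤158, interview score 7.5≥7.5, start delay 10≤11, experience 11≥5).
Opt2: dominated by Opt3 (salary ask 84≤161, interview score 7.5≥6.9, start delay 10≤12, experience 11≥9).
Opt3: not dominated (best salary ask).
Opt4: not dominated (best experience).
Opt5: not dominated (best start delay).
Opt6: not dominated (best interview score).
Opt7: not dominated.

Opt3, Opt4, Opt5, Opt6, Opt7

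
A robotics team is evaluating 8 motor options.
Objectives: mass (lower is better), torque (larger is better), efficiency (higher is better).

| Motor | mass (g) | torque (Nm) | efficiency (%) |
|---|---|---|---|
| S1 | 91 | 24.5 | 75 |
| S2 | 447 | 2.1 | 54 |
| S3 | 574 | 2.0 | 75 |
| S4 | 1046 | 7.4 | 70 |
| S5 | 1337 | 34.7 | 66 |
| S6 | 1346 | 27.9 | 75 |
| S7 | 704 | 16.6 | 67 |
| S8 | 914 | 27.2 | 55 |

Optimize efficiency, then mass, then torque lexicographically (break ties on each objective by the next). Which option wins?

S1

First maximize efficiency: best is 75, kept {S1, S3, S6}.
Then minimize mass: best is 91, kept {S1}.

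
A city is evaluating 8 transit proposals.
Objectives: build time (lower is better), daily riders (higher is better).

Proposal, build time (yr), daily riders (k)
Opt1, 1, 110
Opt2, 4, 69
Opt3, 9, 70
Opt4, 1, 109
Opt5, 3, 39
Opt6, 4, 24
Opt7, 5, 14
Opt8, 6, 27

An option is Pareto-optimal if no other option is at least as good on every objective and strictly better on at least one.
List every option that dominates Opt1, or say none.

none

Opt2: worse on build time (4 vs 1).
Opt3: worse on build time (9 vs 1).
Opt4: worse on daily riders (109 vs 110).
Opt5: worse on build time (3 vs 1).
Opt6: worse on build time (4 vs 1).
Opt7: worse on build time (5 vs 1).
Opt8: worse on build time (6 vs 1).
No option dominates Opt1.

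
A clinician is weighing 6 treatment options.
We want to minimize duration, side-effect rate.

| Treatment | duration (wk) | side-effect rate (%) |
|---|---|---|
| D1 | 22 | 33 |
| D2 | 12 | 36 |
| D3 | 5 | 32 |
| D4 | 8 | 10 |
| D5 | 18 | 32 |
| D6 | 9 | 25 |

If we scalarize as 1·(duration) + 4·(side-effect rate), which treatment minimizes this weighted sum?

D4

D1: 1·22 + 4·33 = 154
D2: 1·12 + 4·36 = 156
D3: 1·5 + 4·32 = 133
D4: 1·8 + 4·10 = 48
D5: 1·18 + 4·32 = 146
D6: 1·9 + 4·25 = 109
Lowest: D4 at 48.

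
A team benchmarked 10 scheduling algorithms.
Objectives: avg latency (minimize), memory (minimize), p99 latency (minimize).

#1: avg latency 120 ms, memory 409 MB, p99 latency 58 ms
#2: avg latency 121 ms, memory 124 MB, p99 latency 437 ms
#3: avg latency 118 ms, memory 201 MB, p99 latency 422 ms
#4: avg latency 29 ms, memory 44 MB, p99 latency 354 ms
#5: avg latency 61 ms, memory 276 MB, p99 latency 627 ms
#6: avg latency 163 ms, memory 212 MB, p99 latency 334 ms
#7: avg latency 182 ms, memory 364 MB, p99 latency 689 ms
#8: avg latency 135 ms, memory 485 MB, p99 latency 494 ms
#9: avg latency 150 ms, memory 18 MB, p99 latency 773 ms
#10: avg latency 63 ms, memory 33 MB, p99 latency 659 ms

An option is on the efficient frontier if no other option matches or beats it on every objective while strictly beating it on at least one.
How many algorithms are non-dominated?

#1: not dominated (best p99 latency).
#2: dominated by #4 (avg latency 29≤121, memory 44≤124, p99 latency 354≤437).
#3: dominated by #4 (avg latency 29≤118, memory 44≤201, p99 latency 354≤422).
#4: not dominated (best avg latency).
#5: dominated by #4 (avg latency 29≤61, memory 44≤276, p99 latency 354≤627).
#6: not dominated.
#7: dominated by #2 (avg latency 121≤182, memory 124≤364, p99 latency 437≤689).
#8: dominated by #1 (avg latency 120≤135, memory 409≤485, p99 latency 58≤494).
#9: not dominated (best memory).
#10: not dominated.
Pareto-optimal: #1, #4, #6, #9, #10 → 5.

5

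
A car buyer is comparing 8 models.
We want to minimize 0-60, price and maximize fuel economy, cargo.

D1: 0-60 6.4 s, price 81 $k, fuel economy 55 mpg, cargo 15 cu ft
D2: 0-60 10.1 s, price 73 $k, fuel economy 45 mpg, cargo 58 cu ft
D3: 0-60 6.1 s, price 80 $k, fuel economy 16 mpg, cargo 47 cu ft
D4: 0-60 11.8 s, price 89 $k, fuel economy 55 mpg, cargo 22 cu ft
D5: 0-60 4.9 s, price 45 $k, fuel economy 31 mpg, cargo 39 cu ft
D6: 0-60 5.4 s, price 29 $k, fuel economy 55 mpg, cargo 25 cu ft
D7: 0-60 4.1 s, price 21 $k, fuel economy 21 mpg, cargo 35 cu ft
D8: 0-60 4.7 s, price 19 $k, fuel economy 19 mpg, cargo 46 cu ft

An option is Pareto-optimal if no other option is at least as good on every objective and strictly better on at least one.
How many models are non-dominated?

D1: dominated by D6 (0-60 5.4≤6.4, price 29≤81, fuel economy 55≥55, cargo 25≥15).
D2: not dominated (best cargo).
D3: not dominated.
D4: dominated by D6 (0-60 5.4≤11.8, price 29≤89, fuel economy 55≥55, cargo 25≥22).
D5: not dominated.
D6: not dominated.
D7: not dominated (best 0-60).
D8: not dominated (best price).
Pareto-optimal: D2, D3, D5, D6, D7, D8 → 6.

6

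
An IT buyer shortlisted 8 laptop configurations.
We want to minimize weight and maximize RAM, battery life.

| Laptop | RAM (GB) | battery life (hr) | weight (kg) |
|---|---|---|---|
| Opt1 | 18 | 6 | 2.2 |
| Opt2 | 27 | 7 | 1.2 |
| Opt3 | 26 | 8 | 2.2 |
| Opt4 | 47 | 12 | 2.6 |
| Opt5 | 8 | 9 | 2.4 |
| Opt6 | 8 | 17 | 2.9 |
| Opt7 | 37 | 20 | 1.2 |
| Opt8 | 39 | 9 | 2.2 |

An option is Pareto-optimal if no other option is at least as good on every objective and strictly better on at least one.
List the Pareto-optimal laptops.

Opt1: dominated by Opt2 (RAM 27≥18, battery life 7≥6, weight 1.2≤2.2).
Opt2: dominated by Opt7 (RAM 37≥27, battery life 20≥7, weight 1.2≤1.2).
Opt3: dominated by Opt7 (RAM 37≥26, battery life 20≥8, weight 1.2≤2.2).
Opt4: not dominated (best RAM).
Opt5: dominated by Opt7 (RAM 37≥8, battery life 20≥9, weight 1.2≤2.4).
Opt6: dominated by Opt7 (RAM 37≥8, battery life 20≥17, weight 1.2≤2.9).
Opt7: not dominated (best battery life).
Opt8: not dominated.

Opt4, Opt7, Opt8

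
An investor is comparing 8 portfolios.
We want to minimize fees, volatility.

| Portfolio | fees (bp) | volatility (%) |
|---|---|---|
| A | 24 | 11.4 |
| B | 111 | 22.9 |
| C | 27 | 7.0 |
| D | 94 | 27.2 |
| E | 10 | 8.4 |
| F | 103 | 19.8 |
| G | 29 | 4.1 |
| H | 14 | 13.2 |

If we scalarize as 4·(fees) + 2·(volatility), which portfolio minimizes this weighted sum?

E

A: 4·24 + 2·11.4 = 118.8
B: 4·111 + 2·22.9 = 489.8
C: 4·27 + 2·7.0 = 122.0
D: 4·94 + 2·27.2 = 430.4
E: 4·10 + 2·8.4 = 56.8
F: 4·103 + 2·19.8 = 451.6
G: 4·29 + 2·4.1 = 124.2
H: 4·14 + 2·13.2 = 82.4
Lowest: E at 56.8.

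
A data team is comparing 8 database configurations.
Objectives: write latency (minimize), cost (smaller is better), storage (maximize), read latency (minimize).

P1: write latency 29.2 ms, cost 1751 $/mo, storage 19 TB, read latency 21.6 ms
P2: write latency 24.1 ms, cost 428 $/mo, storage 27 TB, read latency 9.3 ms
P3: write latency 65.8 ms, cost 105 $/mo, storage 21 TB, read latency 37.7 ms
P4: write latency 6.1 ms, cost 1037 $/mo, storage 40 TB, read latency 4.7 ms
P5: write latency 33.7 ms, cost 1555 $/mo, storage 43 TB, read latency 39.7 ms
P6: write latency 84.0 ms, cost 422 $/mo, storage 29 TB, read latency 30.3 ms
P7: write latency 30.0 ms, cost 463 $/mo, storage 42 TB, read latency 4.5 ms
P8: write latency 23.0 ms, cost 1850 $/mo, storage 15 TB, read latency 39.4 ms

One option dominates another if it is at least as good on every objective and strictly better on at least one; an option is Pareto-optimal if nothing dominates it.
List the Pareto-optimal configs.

P1: dominated by P2 (write latency 24.1≤29.2, cost 428≤1751, storage 27≥19, read latency 9.3≤21.6).
P2: not dominated.
P3: not dominated (best cost).
P4: not dominated (best write latency).
P5: not dominated (best storage).
P6: not dominated.
P7: not dominated (best read latency).
P8: dominated by P4 (write latency 6.1≤23.0, cost 1037≤1850, storage 40≥15, read latency 4.7≤39.4).

P2, P3, P4, P5, P6, P7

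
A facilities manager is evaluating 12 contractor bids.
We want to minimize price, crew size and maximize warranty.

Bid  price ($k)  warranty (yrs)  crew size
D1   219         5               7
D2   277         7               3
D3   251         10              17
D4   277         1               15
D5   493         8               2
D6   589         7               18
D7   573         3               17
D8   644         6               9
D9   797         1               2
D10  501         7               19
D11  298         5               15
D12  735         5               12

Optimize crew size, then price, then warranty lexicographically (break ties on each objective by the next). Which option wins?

First minimize crew size: best is 2, kept {D5, D9}.
Then minimize price: best is 493, kept {D5}.

D5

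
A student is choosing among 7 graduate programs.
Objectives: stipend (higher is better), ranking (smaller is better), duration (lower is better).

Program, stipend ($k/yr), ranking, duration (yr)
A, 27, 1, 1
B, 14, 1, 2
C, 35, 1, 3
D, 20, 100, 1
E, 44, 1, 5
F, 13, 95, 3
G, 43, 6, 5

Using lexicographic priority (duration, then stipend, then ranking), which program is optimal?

First minimize duration: best is 1, kept {A, D}.
Then maximize stipend: best is 27, kept {A}.

A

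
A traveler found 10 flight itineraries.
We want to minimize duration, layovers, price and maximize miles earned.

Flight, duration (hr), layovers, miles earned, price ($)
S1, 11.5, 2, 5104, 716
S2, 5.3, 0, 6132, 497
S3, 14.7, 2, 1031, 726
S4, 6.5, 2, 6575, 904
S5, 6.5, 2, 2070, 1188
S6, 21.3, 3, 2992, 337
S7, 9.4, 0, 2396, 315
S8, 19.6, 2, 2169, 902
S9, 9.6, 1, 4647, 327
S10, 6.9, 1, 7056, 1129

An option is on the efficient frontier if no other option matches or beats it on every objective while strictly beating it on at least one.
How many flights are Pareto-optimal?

S1: dominated by S2 (duration 5.3≤11.5, layovers 0≤2, miles earned 6132≥5104, price 497≤716).
S2: not dominated (best duration).
S3: dominated by S1 (duration 11.5≤14.7, layovers 2≤2, miles earned 5104≥1031, price 716≤726).
S4: not dominated.
S5: dominated by S2 (duration 5.3≤6.5, layovers 0≤2, miles earned 6132≥2070, price 497≤1188).
S6: dominated by S9 (duration 9.6≤21.3, layovers 1≤3, miles earned 4647≥2992, price 327≤337).
S7: not dominated (best price).
S8: dominated by S1 (duration 11.5≤19.6, layovers 2≤2, miles earned 5104≥2169, price 716≤902).
S9: not dominated.
S10: not dominated (best miles earned).
Pareto-optimal: S2, S4, S7, S9, S10 → 5.

5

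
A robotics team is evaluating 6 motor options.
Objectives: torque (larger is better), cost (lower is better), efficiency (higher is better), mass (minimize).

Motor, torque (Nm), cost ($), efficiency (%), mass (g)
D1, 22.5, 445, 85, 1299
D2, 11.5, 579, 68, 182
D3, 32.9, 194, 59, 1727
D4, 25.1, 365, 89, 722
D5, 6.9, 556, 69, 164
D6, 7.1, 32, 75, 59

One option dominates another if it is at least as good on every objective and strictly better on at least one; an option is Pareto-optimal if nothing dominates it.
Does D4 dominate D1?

Yes

D4 vs D1: torque 25.1≥22.5, cost 365≤445, efficiency 89≥85, mass 722≤1299 — D4 is at least as good on every objective with at least one strict improvement.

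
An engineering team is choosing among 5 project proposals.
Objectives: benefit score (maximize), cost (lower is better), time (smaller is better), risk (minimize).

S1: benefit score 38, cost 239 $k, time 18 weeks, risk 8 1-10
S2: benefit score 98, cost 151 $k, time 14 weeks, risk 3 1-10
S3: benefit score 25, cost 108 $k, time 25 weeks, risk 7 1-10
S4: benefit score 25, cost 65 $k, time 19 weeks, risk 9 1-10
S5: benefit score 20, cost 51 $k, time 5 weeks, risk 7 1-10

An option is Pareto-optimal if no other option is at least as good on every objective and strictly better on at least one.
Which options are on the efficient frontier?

S1: dominated by S2 (benefit score 98≥38, cost 151≤239, time 14≤18, risk 3≤8).
S2: not dominated (best benefit score).
S3: not dominated.
S4: not dominated.
S5: not dominated (best cost).

S2, S3, S4, S5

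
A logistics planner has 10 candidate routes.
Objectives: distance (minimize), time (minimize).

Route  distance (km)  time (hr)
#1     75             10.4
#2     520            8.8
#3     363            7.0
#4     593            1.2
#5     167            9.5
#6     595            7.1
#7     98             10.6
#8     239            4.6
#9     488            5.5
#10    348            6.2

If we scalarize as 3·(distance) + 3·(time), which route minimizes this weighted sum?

#1: 3·75 + 3·10.4 = 256.2
#2: 3·520 + 3·8.8 = 1586.4
#3: 3·363 + 3·7.0 = 1110.0
#4: 3·593 + 3·1.2 = 1782.6
#5: 3·167 + 3·9.5 = 529.5
#6: 3·595 + 3·7.1 = 1806.3
#7: 3·98 + 3·10.6 = 325.8
#8: 3·239 + 3·4.6 = 730.8
#9: 3·488 + 3·5.5 = 1480.5
#10: 3·348 + 3·6.2 = 1062.6
Lowest: #1 at 256.2.

#1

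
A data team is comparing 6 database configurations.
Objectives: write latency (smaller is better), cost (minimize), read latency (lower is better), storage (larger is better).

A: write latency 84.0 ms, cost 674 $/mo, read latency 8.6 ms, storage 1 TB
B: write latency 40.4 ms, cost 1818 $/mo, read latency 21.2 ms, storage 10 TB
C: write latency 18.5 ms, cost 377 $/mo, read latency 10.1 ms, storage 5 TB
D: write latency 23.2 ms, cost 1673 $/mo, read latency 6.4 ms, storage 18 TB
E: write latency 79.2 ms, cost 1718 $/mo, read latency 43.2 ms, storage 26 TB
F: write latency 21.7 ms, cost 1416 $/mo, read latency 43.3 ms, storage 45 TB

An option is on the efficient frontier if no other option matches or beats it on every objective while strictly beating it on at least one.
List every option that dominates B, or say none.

D

D: write latency 23.2≤40.4, cost 1673≤1818, read latency 6.4≤21.2, storage 18≥10 — dominates B.
Others (A, C, E, F) are each worse than B on at least one objective.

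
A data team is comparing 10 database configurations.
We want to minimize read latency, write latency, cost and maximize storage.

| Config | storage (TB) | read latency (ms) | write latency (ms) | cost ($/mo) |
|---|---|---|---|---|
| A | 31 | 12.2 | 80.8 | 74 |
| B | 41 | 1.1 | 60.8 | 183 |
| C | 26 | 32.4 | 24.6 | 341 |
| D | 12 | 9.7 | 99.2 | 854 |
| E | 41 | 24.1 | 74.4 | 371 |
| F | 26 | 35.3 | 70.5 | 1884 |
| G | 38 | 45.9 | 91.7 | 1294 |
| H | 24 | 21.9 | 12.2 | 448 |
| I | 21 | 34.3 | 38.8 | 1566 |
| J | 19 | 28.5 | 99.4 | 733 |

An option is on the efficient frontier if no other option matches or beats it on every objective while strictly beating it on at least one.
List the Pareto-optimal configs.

A: not dominated (best cost).
B: not dominated (best read latency).
C: not dominated.
D: dominated by B (storage 41≥12, read latency 1.1≤9.7, write latency 60.8≤99.2, cost 183≤854).
E: dominated by B (storage 41≥41, read latency 1.1≤24.1, write latency 60.8≤74.4, cost 183≤371).
F: dominated by B (storage 41≥26, read latency 1.1≤35.3, write latency 60.8≤70.5, cost 183≤1884).
G: dominated by B (storage 41≥38, read latency 1.1≤45.9, write latency 60.8≤91.7, cost 183≤1294).
H: not dominated (best write latency).
I: dominated by C (storage 26≥21, read latency 32.4≤34.3, write latency 24.6≤38.8, cost 341≤1566).
J: dominated by A (storage 31≥19, read latency 12.2≤28.5, write latency 80.8≤99.4, cost 74≤733).

A, B, C, H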